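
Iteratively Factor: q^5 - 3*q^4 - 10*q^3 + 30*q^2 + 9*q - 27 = (q - 1)*(q^4 - 2*q^3 - 12*q^2 + 18*q + 27) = (q - 3)*(q - 1)*(q^3 + q^2 - 9*q - 9) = (q - 3)*(q - 1)*(q + 1)*(q^2 - 9) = (q - 3)*(q - 1)*(q + 1)*(q + 3)*(q - 3)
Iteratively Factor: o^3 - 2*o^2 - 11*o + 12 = (o + 3)*(o^2 - 5*o + 4) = (o - 1)*(o + 3)*(o - 4)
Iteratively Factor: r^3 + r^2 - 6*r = (r)*(r^2 + r - 6) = r*(r + 3)*(r - 2)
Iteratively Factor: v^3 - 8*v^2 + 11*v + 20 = (v + 1)*(v^2 - 9*v + 20) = (v - 4)*(v + 1)*(v - 5)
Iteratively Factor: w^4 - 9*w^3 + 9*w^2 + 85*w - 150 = (w - 5)*(w^3 - 4*w^2 - 11*w + 30) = (w - 5)^2*(w^2 + w - 6) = (w - 5)^2*(w - 2)*(w + 3)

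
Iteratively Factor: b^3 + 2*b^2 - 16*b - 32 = (b + 4)*(b^2 - 2*b - 8) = (b - 4)*(b + 4)*(b + 2)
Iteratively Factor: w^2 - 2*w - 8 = (w + 2)*(w - 4)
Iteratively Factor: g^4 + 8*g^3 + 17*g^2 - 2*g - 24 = (g + 3)*(g^3 + 5*g^2 + 2*g - 8) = (g + 2)*(g + 3)*(g^2 + 3*g - 4) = (g + 2)*(g + 3)*(g + 4)*(g - 1)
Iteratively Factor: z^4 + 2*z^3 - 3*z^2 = (z - 1)*(z^3 + 3*z^2) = z*(z - 1)*(z^2 + 3*z) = z^2*(z - 1)*(z + 3)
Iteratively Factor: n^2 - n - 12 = (n + 3)*(n - 4)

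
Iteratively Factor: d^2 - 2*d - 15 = (d + 3)*(d - 5)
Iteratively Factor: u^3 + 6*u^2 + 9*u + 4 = (u + 1)*(u^2 + 5*u + 4) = (u + 1)^2*(u + 4)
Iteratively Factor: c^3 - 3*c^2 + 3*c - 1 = (c - 1)*(c^2 - 2*c + 1) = (c - 1)^2*(c - 1)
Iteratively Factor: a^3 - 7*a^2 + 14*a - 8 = (a - 1)*(a^2 - 6*a + 8) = (a - 2)*(a - 1)*(a - 4)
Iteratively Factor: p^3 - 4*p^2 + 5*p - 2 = (p - 1)*(p^2 - 3*p + 2) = (p - 2)*(p - 1)*(p - 1)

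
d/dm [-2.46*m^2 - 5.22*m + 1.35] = -4.92*m - 5.22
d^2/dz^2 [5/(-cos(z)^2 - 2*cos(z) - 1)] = 10*(-cos(z) + cos(2*z) - 2)/(cos(z) + 1)^4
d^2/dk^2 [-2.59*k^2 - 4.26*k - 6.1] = -5.18000000000000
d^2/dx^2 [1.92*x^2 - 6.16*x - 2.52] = 3.84000000000000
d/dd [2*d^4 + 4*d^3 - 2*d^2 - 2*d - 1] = 8*d^3 + 12*d^2 - 4*d - 2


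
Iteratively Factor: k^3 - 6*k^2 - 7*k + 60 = (k - 4)*(k^2 - 2*k - 15) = (k - 5)*(k - 4)*(k + 3)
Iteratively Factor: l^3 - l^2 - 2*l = (l + 1)*(l^2 - 2*l) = l*(l + 1)*(l - 2)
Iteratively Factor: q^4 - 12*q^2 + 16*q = (q - 2)*(q^3 + 2*q^2 - 8*q) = q*(q - 2)*(q^2 + 2*q - 8) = q*(q - 2)*(q + 4)*(q - 2)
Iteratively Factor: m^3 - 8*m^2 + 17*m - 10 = (m - 2)*(m^2 - 6*m + 5) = (m - 2)*(m - 1)*(m - 5)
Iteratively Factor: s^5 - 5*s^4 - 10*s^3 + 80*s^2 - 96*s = (s + 4)*(s^4 - 9*s^3 + 26*s^2 - 24*s) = (s - 2)*(s + 4)*(s^3 - 7*s^2 + 12*s) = (s - 3)*(s - 2)*(s + 4)*(s^2 - 4*s) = (s - 4)*(s - 3)*(s - 2)*(s + 4)*(s)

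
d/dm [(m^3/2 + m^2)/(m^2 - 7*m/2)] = 2*(m^2 - 7*m - 7)/(4*m^2 - 28*m + 49)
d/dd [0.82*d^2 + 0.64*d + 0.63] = 1.64*d + 0.64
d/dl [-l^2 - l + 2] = -2*l - 1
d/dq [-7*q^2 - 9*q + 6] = -14*q - 9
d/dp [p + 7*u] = 1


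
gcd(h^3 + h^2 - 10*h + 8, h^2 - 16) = h + 4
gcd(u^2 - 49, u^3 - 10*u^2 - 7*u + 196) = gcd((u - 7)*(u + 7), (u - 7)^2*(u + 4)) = u - 7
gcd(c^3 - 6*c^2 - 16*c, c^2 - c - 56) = c - 8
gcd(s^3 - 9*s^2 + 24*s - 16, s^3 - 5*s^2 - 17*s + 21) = s - 1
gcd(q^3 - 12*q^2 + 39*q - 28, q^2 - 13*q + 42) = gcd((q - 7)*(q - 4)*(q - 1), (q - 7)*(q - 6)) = q - 7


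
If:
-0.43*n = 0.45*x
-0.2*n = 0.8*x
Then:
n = 0.00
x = 0.00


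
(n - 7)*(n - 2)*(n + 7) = n^3 - 2*n^2 - 49*n + 98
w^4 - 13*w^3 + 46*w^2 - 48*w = w*(w - 8)*(w - 3)*(w - 2)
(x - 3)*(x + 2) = x^2 - x - 6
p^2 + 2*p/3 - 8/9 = (p - 2/3)*(p + 4/3)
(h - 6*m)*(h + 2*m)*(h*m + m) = h^3*m - 4*h^2*m^2 + h^2*m - 12*h*m^3 - 4*h*m^2 - 12*m^3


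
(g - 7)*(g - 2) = g^2 - 9*g + 14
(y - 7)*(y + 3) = y^2 - 4*y - 21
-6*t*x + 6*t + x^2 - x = (-6*t + x)*(x - 1)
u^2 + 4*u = u*(u + 4)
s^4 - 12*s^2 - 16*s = s*(s - 4)*(s + 2)^2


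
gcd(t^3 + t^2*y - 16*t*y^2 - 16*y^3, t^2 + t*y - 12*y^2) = t + 4*y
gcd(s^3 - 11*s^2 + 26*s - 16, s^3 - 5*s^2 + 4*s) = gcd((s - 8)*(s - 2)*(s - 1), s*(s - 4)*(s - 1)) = s - 1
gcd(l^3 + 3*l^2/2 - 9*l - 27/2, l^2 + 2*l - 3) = l + 3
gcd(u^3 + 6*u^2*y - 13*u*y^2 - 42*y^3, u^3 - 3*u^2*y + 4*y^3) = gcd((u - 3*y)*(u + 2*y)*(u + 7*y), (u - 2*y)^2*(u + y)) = 1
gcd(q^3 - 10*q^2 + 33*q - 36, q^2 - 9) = q - 3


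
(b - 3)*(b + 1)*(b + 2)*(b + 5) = b^4 + 5*b^3 - 7*b^2 - 41*b - 30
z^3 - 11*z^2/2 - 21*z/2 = z*(z - 7)*(z + 3/2)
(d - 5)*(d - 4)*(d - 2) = d^3 - 11*d^2 + 38*d - 40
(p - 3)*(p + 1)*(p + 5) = p^3 + 3*p^2 - 13*p - 15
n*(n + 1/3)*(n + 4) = n^3 + 13*n^2/3 + 4*n/3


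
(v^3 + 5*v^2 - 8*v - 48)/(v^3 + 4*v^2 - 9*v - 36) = (v + 4)/(v + 3)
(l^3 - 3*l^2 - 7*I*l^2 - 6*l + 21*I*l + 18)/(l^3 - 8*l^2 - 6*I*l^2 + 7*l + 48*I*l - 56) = (l^3 + l^2*(-3 - 7*I) + l*(-6 + 21*I) + 18)/(l^3 + l^2*(-8 - 6*I) + l*(7 + 48*I) - 56)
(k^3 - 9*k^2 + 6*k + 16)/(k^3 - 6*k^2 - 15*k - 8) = (k - 2)/(k + 1)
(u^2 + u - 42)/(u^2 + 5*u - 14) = (u - 6)/(u - 2)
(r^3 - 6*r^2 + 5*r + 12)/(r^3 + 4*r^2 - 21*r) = (r^2 - 3*r - 4)/(r*(r + 7))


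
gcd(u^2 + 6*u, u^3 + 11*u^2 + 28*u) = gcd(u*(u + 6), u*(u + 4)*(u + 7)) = u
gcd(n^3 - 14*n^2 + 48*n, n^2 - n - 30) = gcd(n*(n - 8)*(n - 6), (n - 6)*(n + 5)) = n - 6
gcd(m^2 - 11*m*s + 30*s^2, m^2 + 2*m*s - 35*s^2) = -m + 5*s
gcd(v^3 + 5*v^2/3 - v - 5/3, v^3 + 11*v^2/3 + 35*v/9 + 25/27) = v + 5/3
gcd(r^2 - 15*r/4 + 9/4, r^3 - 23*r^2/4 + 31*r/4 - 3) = r - 3/4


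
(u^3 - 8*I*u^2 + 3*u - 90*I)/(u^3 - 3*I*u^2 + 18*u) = (u - 5*I)/u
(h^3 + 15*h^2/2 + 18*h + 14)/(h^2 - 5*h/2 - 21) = (h^2 + 4*h + 4)/(h - 6)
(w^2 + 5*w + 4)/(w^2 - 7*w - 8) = (w + 4)/(w - 8)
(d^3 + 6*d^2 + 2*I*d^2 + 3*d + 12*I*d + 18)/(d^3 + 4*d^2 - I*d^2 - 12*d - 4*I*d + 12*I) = (d + 3*I)/(d - 2)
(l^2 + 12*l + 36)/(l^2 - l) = (l^2 + 12*l + 36)/(l*(l - 1))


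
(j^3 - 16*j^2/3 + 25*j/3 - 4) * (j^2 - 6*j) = j^5 - 34*j^4/3 + 121*j^3/3 - 54*j^2 + 24*j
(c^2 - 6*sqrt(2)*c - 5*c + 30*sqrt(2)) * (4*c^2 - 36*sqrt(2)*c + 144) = 4*c^4 - 60*sqrt(2)*c^3 - 20*c^3 + 300*sqrt(2)*c^2 + 576*c^2 - 2880*c - 864*sqrt(2)*c + 4320*sqrt(2)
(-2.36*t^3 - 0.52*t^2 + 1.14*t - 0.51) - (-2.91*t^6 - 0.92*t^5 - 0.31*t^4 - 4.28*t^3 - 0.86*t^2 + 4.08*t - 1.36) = 2.91*t^6 + 0.92*t^5 + 0.31*t^4 + 1.92*t^3 + 0.34*t^2 - 2.94*t + 0.85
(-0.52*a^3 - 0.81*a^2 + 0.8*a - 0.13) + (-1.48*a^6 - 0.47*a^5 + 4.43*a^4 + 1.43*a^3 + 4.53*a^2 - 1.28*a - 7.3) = -1.48*a^6 - 0.47*a^5 + 4.43*a^4 + 0.91*a^3 + 3.72*a^2 - 0.48*a - 7.43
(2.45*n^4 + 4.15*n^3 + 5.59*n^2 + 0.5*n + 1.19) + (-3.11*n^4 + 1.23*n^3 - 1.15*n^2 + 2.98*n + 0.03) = -0.66*n^4 + 5.38*n^3 + 4.44*n^2 + 3.48*n + 1.22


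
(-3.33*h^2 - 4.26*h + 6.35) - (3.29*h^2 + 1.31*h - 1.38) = -6.62*h^2 - 5.57*h + 7.73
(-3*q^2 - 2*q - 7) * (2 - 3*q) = 9*q^3 + 17*q - 14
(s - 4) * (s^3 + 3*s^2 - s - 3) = s^4 - s^3 - 13*s^2 + s + 12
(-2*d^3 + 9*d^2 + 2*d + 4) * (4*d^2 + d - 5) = -8*d^5 + 34*d^4 + 27*d^3 - 27*d^2 - 6*d - 20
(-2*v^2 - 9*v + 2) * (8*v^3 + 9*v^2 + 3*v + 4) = -16*v^5 - 90*v^4 - 71*v^3 - 17*v^2 - 30*v + 8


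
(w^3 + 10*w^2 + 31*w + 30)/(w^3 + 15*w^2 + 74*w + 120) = (w^2 + 5*w + 6)/(w^2 + 10*w + 24)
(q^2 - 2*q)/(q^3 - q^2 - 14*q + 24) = q/(q^2 + q - 12)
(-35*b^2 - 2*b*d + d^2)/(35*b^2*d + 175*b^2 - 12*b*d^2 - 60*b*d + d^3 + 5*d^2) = (-5*b - d)/(5*b*d + 25*b - d^2 - 5*d)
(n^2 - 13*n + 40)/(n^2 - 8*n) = (n - 5)/n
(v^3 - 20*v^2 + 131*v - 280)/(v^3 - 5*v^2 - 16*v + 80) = (v^2 - 15*v + 56)/(v^2 - 16)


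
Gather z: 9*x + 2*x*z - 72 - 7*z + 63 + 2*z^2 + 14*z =9*x + 2*z^2 + z*(2*x + 7) - 9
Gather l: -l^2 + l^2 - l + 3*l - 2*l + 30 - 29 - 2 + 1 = 0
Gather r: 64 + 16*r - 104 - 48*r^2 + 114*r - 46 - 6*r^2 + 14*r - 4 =-54*r^2 + 144*r - 90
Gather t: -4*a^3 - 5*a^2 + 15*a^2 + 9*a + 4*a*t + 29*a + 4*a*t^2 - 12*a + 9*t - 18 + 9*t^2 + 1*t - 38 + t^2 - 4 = -4*a^3 + 10*a^2 + 26*a + t^2*(4*a + 10) + t*(4*a + 10) - 60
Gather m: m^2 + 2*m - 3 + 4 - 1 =m^2 + 2*m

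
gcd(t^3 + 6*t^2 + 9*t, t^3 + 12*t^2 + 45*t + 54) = t^2 + 6*t + 9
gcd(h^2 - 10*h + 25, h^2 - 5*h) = h - 5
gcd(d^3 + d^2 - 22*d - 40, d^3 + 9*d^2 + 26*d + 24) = d^2 + 6*d + 8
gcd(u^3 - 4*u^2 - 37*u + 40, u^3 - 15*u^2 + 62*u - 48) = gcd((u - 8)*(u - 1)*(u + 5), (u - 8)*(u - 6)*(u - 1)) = u^2 - 9*u + 8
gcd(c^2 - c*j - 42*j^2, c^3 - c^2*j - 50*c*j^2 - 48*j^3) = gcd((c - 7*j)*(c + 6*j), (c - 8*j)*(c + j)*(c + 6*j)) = c + 6*j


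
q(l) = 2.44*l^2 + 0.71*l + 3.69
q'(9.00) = 44.63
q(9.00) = 207.72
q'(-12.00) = -57.85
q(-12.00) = 346.53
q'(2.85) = 14.62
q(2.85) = 25.53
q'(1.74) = 9.20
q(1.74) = 12.31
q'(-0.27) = -0.61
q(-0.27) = 3.68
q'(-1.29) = -5.59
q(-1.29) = 6.83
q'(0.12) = 1.30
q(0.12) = 3.81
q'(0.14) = 1.39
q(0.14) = 3.84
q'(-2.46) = -11.29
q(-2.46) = 16.71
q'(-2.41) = -11.05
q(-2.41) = 16.15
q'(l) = 4.88*l + 0.71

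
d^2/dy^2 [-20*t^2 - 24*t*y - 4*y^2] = -8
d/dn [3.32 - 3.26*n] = -3.26000000000000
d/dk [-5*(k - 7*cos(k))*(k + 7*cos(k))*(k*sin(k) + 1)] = -5*k^3*cos(k) - 15*k^2*sin(k) + 245*k*cos(k)/4 + 735*k*cos(3*k)/4 - 10*k + 245*sin(k)/4 - 245*sin(2*k) + 245*sin(3*k)/4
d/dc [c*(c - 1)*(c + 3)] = 3*c^2 + 4*c - 3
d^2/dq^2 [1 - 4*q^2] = -8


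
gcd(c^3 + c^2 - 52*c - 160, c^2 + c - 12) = c + 4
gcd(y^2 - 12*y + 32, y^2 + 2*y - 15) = 1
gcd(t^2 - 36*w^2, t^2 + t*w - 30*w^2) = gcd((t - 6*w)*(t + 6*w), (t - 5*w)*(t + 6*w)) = t + 6*w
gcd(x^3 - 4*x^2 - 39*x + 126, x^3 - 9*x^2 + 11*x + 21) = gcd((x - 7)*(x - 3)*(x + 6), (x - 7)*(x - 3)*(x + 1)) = x^2 - 10*x + 21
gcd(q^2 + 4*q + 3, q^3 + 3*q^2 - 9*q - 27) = q + 3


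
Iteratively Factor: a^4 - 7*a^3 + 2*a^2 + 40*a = (a - 4)*(a^3 - 3*a^2 - 10*a) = (a - 4)*(a + 2)*(a^2 - 5*a) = a*(a - 4)*(a + 2)*(a - 5)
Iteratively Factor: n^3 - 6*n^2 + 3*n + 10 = (n - 5)*(n^2 - n - 2) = (n - 5)*(n - 2)*(n + 1)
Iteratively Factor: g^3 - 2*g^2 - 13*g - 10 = (g - 5)*(g^2 + 3*g + 2) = (g - 5)*(g + 1)*(g + 2)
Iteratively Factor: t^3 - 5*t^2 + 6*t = (t - 3)*(t^2 - 2*t) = t*(t - 3)*(t - 2)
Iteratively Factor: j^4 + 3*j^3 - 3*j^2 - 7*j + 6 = (j + 2)*(j^3 + j^2 - 5*j + 3) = (j - 1)*(j + 2)*(j^2 + 2*j - 3) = (j - 1)*(j + 2)*(j + 3)*(j - 1)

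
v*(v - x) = v^2 - v*x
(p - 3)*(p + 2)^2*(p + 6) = p^4 + 7*p^3 - 2*p^2 - 60*p - 72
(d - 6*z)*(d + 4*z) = d^2 - 2*d*z - 24*z^2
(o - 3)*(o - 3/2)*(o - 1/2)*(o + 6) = o^4 + o^3 - 93*o^2/4 + 153*o/4 - 27/2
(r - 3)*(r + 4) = r^2 + r - 12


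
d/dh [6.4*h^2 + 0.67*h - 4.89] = 12.8*h + 0.67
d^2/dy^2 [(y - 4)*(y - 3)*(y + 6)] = 6*y - 2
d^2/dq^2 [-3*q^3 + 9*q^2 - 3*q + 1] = 18 - 18*q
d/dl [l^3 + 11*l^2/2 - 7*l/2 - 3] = 3*l^2 + 11*l - 7/2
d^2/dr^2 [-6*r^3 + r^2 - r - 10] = 2 - 36*r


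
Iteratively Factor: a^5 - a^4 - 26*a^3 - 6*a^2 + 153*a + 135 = (a + 1)*(a^4 - 2*a^3 - 24*a^2 + 18*a + 135) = (a + 1)*(a + 3)*(a^3 - 5*a^2 - 9*a + 45) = (a - 3)*(a + 1)*(a + 3)*(a^2 - 2*a - 15) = (a - 5)*(a - 3)*(a + 1)*(a + 3)*(a + 3)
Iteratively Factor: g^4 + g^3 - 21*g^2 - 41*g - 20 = (g + 4)*(g^3 - 3*g^2 - 9*g - 5) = (g + 1)*(g + 4)*(g^2 - 4*g - 5) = (g + 1)^2*(g + 4)*(g - 5)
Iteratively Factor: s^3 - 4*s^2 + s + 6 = (s + 1)*(s^2 - 5*s + 6) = (s - 2)*(s + 1)*(s - 3)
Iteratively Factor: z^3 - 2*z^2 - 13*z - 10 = (z - 5)*(z^2 + 3*z + 2) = (z - 5)*(z + 2)*(z + 1)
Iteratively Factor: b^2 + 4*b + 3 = (b + 3)*(b + 1)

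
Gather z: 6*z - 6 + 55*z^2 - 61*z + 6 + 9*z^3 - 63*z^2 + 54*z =9*z^3 - 8*z^2 - z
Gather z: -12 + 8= -4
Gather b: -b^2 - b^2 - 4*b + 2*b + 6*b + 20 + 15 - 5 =-2*b^2 + 4*b + 30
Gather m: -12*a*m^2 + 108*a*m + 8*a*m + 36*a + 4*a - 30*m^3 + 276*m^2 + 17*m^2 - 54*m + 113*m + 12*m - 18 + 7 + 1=40*a - 30*m^3 + m^2*(293 - 12*a) + m*(116*a + 71) - 10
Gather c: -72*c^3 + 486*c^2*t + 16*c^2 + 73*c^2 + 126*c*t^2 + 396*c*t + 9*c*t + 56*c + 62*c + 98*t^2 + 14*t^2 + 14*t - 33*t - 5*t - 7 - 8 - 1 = -72*c^3 + c^2*(486*t + 89) + c*(126*t^2 + 405*t + 118) + 112*t^2 - 24*t - 16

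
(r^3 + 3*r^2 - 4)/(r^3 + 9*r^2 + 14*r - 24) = (r^2 + 4*r + 4)/(r^2 + 10*r + 24)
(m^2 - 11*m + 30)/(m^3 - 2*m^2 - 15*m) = (m - 6)/(m*(m + 3))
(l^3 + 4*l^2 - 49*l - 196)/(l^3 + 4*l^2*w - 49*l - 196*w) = (l + 4)/(l + 4*w)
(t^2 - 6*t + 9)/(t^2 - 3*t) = (t - 3)/t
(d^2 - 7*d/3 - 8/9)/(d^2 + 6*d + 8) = (9*d^2 - 21*d - 8)/(9*(d^2 + 6*d + 8))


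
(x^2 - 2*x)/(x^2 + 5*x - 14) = x/(x + 7)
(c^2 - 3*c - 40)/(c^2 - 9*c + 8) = (c + 5)/(c - 1)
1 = 1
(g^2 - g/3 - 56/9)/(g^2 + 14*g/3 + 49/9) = (3*g - 8)/(3*g + 7)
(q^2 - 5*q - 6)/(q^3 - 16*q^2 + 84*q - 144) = (q + 1)/(q^2 - 10*q + 24)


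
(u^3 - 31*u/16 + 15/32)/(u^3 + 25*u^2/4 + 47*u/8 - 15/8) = (u - 5/4)/(u + 5)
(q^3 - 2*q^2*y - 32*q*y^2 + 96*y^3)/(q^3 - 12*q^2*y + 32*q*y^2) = (-q^2 - 2*q*y + 24*y^2)/(q*(-q + 8*y))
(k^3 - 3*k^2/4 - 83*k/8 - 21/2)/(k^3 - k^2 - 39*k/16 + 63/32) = 4*(4*k^2 - 9*k - 28)/(16*k^2 - 40*k + 21)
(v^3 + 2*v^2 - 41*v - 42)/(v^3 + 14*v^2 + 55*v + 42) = (v - 6)/(v + 6)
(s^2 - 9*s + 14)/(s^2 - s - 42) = (s - 2)/(s + 6)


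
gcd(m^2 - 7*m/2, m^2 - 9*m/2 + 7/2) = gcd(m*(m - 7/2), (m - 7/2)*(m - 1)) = m - 7/2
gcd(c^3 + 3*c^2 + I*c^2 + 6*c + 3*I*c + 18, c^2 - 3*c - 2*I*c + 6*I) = c - 2*I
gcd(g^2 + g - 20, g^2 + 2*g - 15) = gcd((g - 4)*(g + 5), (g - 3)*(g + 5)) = g + 5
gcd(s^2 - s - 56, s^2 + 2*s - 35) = s + 7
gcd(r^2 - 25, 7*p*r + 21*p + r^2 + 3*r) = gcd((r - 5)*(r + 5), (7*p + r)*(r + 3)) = 1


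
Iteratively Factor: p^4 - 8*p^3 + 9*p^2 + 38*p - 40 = (p - 1)*(p^3 - 7*p^2 + 2*p + 40) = (p - 4)*(p - 1)*(p^2 - 3*p - 10) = (p - 4)*(p - 1)*(p + 2)*(p - 5)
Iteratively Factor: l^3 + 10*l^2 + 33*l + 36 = (l + 3)*(l^2 + 7*l + 12) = (l + 3)*(l + 4)*(l + 3)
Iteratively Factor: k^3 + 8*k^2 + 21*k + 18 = (k + 3)*(k^2 + 5*k + 6) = (k + 3)^2*(k + 2)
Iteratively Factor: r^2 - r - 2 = (r + 1)*(r - 2)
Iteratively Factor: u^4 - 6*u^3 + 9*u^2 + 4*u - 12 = (u + 1)*(u^3 - 7*u^2 + 16*u - 12) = (u - 2)*(u + 1)*(u^2 - 5*u + 6) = (u - 2)^2*(u + 1)*(u - 3)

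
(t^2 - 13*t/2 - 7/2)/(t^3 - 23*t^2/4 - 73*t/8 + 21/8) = 4*(2*t + 1)/(8*t^2 + 10*t - 3)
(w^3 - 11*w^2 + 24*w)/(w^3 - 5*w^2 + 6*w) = (w - 8)/(w - 2)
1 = 1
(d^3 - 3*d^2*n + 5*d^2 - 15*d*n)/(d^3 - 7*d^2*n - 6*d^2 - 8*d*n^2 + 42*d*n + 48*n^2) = d*(d^2 - 3*d*n + 5*d - 15*n)/(d^3 - 7*d^2*n - 6*d^2 - 8*d*n^2 + 42*d*n + 48*n^2)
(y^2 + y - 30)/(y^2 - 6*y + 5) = (y + 6)/(y - 1)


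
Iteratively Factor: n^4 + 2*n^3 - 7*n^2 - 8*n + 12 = (n + 3)*(n^3 - n^2 - 4*n + 4) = (n - 2)*(n + 3)*(n^2 + n - 2) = (n - 2)*(n - 1)*(n + 3)*(n + 2)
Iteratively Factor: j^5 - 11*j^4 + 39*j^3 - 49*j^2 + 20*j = (j - 4)*(j^4 - 7*j^3 + 11*j^2 - 5*j) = (j - 5)*(j - 4)*(j^3 - 2*j^2 + j) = (j - 5)*(j - 4)*(j - 1)*(j^2 - j) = (j - 5)*(j - 4)*(j - 1)^2*(j)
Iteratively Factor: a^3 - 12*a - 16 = (a - 4)*(a^2 + 4*a + 4) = (a - 4)*(a + 2)*(a + 2)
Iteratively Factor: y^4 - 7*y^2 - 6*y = (y - 3)*(y^3 + 3*y^2 + 2*y) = (y - 3)*(y + 1)*(y^2 + 2*y) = y*(y - 3)*(y + 1)*(y + 2)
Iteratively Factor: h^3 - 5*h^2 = (h)*(h^2 - 5*h) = h^2*(h - 5)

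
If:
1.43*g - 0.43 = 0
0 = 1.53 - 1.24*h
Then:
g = 0.30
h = 1.23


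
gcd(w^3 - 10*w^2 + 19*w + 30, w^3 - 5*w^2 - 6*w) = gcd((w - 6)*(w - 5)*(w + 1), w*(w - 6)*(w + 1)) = w^2 - 5*w - 6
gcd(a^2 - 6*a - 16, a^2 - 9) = 1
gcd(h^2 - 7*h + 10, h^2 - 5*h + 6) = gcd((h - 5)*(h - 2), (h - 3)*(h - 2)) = h - 2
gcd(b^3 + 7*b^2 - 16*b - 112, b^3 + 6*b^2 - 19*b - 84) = b^2 + 3*b - 28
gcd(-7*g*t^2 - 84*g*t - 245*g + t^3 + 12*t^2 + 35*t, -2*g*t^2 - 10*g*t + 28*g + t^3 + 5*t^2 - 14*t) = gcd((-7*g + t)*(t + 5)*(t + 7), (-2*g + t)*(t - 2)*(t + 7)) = t + 7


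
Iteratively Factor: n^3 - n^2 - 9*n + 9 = (n - 1)*(n^2 - 9) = (n - 1)*(n + 3)*(n - 3)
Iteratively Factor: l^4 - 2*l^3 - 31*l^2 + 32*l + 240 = (l - 4)*(l^3 + 2*l^2 - 23*l - 60) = (l - 4)*(l + 4)*(l^2 - 2*l - 15) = (l - 4)*(l + 3)*(l + 4)*(l - 5)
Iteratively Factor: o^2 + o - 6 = (o + 3)*(o - 2)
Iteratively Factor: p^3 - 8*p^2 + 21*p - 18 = (p - 2)*(p^2 - 6*p + 9) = (p - 3)*(p - 2)*(p - 3)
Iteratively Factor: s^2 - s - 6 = (s - 3)*(s + 2)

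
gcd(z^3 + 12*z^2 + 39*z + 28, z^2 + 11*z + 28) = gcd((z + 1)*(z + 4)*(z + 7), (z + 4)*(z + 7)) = z^2 + 11*z + 28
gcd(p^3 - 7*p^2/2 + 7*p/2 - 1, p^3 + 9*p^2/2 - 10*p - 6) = p - 2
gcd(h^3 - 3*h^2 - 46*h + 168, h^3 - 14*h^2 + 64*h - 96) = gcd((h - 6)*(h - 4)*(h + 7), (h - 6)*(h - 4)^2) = h^2 - 10*h + 24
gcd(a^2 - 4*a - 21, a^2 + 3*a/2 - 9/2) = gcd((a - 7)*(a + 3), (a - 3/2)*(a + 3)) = a + 3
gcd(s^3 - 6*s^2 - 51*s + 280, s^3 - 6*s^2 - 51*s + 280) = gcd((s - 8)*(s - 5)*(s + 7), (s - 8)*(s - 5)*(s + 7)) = s^3 - 6*s^2 - 51*s + 280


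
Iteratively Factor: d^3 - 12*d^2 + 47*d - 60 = (d - 3)*(d^2 - 9*d + 20) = (d - 5)*(d - 3)*(d - 4)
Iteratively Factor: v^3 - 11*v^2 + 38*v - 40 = (v - 2)*(v^2 - 9*v + 20) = (v - 4)*(v - 2)*(v - 5)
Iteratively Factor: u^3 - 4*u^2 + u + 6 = (u - 3)*(u^2 - u - 2) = (u - 3)*(u - 2)*(u + 1)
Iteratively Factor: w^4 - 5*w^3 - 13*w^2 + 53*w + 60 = (w - 4)*(w^3 - w^2 - 17*w - 15) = (w - 4)*(w + 3)*(w^2 - 4*w - 5) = (w - 5)*(w - 4)*(w + 3)*(w + 1)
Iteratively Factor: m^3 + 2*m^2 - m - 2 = (m - 1)*(m^2 + 3*m + 2) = (m - 1)*(m + 1)*(m + 2)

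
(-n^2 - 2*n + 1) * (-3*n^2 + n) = 3*n^4 + 5*n^3 - 5*n^2 + n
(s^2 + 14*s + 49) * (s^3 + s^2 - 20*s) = s^5 + 15*s^4 + 43*s^3 - 231*s^2 - 980*s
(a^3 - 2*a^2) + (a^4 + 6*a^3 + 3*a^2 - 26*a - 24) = a^4 + 7*a^3 + a^2 - 26*a - 24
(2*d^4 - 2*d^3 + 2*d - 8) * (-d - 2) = -2*d^5 - 2*d^4 + 4*d^3 - 2*d^2 + 4*d + 16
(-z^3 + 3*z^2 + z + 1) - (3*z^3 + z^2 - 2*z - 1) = -4*z^3 + 2*z^2 + 3*z + 2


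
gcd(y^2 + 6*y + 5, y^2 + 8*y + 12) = 1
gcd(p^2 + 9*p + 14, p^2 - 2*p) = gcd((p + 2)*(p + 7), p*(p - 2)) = 1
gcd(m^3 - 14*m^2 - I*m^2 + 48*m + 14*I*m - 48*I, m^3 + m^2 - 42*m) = m - 6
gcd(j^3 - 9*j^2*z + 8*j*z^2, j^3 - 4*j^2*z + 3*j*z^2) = -j^2 + j*z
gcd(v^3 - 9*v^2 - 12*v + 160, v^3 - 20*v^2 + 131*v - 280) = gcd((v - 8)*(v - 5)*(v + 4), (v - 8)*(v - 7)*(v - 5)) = v^2 - 13*v + 40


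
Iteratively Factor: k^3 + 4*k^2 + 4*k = (k + 2)*(k^2 + 2*k) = k*(k + 2)*(k + 2)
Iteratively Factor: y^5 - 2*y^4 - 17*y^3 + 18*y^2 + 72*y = (y + 2)*(y^4 - 4*y^3 - 9*y^2 + 36*y) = (y - 4)*(y + 2)*(y^3 - 9*y) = y*(y - 4)*(y + 2)*(y^2 - 9) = y*(y - 4)*(y - 3)*(y + 2)*(y + 3)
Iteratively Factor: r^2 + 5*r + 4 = (r + 1)*(r + 4)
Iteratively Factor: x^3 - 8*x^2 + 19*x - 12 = (x - 4)*(x^2 - 4*x + 3) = (x - 4)*(x - 1)*(x - 3)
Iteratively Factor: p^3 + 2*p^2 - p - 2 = (p - 1)*(p^2 + 3*p + 2) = (p - 1)*(p + 2)*(p + 1)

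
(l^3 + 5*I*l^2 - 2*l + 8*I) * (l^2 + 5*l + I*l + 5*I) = l^5 + 5*l^4 + 6*I*l^4 - 7*l^3 + 30*I*l^3 - 35*l^2 + 6*I*l^2 - 8*l + 30*I*l - 40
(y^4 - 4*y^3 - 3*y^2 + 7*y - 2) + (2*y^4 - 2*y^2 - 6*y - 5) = 3*y^4 - 4*y^3 - 5*y^2 + y - 7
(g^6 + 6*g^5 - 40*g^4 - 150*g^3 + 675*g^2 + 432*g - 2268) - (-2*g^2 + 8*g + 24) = g^6 + 6*g^5 - 40*g^4 - 150*g^3 + 677*g^2 + 424*g - 2292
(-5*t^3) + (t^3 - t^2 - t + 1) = -4*t^3 - t^2 - t + 1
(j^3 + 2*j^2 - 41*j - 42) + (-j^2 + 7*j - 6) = j^3 + j^2 - 34*j - 48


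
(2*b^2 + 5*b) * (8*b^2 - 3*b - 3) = 16*b^4 + 34*b^3 - 21*b^2 - 15*b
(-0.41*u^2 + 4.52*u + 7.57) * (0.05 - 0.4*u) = 0.164*u^3 - 1.8285*u^2 - 2.802*u + 0.3785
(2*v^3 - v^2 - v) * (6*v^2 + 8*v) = 12*v^5 + 10*v^4 - 14*v^3 - 8*v^2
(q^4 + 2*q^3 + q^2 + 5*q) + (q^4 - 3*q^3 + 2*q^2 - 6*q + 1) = 2*q^4 - q^3 + 3*q^2 - q + 1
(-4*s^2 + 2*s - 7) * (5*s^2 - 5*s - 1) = -20*s^4 + 30*s^3 - 41*s^2 + 33*s + 7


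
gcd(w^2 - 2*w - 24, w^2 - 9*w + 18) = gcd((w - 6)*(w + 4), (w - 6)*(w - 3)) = w - 6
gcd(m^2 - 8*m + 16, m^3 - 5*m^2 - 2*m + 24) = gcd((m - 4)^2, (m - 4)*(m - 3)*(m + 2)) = m - 4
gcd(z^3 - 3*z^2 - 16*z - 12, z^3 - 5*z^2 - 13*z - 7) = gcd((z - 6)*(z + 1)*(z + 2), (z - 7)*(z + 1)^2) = z + 1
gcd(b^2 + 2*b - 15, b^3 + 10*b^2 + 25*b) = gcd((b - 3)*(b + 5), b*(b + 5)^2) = b + 5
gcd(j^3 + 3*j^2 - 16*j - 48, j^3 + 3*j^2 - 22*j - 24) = j - 4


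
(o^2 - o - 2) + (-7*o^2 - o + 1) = -6*o^2 - 2*o - 1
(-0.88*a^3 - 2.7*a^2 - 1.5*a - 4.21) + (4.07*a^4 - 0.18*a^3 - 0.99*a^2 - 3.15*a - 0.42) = 4.07*a^4 - 1.06*a^3 - 3.69*a^2 - 4.65*a - 4.63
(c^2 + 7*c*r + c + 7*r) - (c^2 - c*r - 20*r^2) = 8*c*r + c + 20*r^2 + 7*r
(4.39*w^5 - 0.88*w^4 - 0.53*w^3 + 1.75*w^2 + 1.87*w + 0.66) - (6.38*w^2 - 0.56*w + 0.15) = 4.39*w^5 - 0.88*w^4 - 0.53*w^3 - 4.63*w^2 + 2.43*w + 0.51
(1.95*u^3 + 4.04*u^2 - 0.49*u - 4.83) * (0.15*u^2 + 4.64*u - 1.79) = 0.2925*u^5 + 9.654*u^4 + 15.1816*u^3 - 10.2297*u^2 - 21.5341*u + 8.6457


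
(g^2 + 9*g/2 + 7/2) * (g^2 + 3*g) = g^4 + 15*g^3/2 + 17*g^2 + 21*g/2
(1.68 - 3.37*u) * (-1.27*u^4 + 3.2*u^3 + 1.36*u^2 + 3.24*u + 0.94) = 4.2799*u^5 - 12.9176*u^4 + 0.7928*u^3 - 8.634*u^2 + 2.2754*u + 1.5792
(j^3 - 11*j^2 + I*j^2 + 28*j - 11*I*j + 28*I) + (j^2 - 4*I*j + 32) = j^3 - 10*j^2 + I*j^2 + 28*j - 15*I*j + 32 + 28*I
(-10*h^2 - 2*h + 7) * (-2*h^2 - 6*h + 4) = 20*h^4 + 64*h^3 - 42*h^2 - 50*h + 28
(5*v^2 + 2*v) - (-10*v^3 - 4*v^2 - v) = 10*v^3 + 9*v^2 + 3*v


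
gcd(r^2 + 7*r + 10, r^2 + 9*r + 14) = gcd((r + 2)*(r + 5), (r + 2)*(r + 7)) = r + 2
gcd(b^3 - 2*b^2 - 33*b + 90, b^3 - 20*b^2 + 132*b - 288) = 1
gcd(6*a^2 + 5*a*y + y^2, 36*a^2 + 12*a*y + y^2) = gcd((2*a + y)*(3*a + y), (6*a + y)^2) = 1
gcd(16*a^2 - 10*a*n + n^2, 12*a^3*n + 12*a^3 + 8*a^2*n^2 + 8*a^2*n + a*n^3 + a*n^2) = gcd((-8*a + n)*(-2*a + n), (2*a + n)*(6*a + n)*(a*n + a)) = 1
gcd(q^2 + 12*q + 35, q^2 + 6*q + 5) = q + 5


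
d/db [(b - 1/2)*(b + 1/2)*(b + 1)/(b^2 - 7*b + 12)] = (4*b^4 - 56*b^3 + 117*b^2 + 98*b - 19)/(4*(b^4 - 14*b^3 + 73*b^2 - 168*b + 144))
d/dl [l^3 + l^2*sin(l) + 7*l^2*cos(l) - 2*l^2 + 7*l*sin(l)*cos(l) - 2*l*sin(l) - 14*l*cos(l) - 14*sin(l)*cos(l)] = -7*l^2*sin(l) + l^2*cos(l) + 3*l^2 + 16*l*sin(l) + 12*l*cos(l) + 7*l*cos(2*l) - 4*l - 2*sin(l) + 7*sin(2*l)/2 - 14*cos(l) - 14*cos(2*l)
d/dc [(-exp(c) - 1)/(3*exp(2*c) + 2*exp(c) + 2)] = 3*(exp(c) + 2)*exp(2*c)/(9*exp(4*c) + 12*exp(3*c) + 16*exp(2*c) + 8*exp(c) + 4)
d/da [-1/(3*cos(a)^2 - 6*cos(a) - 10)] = 6*(1 - cos(a))*sin(a)/(-3*cos(a)^2 + 6*cos(a) + 10)^2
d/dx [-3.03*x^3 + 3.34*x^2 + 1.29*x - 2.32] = -9.09*x^2 + 6.68*x + 1.29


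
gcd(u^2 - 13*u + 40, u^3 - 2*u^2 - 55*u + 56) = u - 8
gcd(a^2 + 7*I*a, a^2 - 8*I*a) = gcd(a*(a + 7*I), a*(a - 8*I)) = a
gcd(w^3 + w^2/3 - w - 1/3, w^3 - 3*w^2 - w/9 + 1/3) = w + 1/3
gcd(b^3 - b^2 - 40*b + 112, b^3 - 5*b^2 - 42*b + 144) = 1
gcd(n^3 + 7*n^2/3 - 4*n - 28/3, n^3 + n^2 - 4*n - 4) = n^2 - 4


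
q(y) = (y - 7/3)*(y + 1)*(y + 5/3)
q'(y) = (y - 7/3)*(y + 1) + (y - 7/3)*(y + 5/3) + (y + 1)*(y + 5/3) = 3*y^2 + 2*y/3 - 41/9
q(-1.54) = 0.26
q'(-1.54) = 1.53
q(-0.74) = -0.74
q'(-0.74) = -3.41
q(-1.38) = 0.40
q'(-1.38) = 0.24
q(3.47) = 26.10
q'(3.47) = 33.88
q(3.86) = 41.01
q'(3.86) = 42.72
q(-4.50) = -67.76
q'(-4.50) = 53.19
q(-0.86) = -0.36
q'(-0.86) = -2.91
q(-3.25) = -19.89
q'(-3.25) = 24.97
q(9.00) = 711.11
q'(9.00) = 244.44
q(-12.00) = -1629.22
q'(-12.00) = 419.44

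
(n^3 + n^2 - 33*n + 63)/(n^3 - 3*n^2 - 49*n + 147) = (n - 3)/(n - 7)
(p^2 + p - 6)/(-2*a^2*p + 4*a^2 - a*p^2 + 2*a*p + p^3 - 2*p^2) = (p + 3)/(-2*a^2 - a*p + p^2)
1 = 1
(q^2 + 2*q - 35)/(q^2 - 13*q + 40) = (q + 7)/(q - 8)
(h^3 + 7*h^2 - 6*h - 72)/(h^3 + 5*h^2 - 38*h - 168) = (h^2 + 3*h - 18)/(h^2 + h - 42)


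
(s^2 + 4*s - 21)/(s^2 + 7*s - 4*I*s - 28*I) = (s - 3)/(s - 4*I)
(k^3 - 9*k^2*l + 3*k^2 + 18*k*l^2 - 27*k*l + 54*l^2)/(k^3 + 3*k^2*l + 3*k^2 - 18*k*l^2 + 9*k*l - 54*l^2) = (k - 6*l)/(k + 6*l)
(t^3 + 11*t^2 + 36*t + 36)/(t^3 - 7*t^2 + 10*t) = (t^3 + 11*t^2 + 36*t + 36)/(t*(t^2 - 7*t + 10))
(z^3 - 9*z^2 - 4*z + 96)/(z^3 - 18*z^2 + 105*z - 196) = (z^2 - 5*z - 24)/(z^2 - 14*z + 49)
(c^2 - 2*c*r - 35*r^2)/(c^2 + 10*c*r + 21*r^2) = (c^2 - 2*c*r - 35*r^2)/(c^2 + 10*c*r + 21*r^2)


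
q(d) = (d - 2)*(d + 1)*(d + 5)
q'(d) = (d - 2)*(d + 1) + (d - 2)*(d + 5) + (d + 1)*(d + 5) = 3*d^2 + 8*d - 7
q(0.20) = -11.23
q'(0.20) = -5.28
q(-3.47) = 20.67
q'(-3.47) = 1.36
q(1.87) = -2.56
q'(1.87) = 18.45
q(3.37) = 50.11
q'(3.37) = 54.03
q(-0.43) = -6.33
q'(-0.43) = -9.89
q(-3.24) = 20.66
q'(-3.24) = -1.43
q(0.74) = -12.58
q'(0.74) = 0.56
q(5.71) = 266.62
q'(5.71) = 136.49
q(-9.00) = -352.00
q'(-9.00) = 164.00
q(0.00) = -10.00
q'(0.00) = -7.00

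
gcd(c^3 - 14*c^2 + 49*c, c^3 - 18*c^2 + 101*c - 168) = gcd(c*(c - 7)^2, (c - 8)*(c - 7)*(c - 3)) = c - 7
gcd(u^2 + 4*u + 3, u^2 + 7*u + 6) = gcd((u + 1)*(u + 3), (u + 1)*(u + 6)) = u + 1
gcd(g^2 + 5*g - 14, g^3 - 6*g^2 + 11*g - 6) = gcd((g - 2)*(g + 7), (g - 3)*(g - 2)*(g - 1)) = g - 2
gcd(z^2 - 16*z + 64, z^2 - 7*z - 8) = z - 8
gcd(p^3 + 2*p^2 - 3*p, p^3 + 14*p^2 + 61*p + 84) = p + 3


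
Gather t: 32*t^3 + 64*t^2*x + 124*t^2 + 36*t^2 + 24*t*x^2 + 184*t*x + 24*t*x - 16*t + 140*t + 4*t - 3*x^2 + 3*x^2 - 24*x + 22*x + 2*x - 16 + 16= 32*t^3 + t^2*(64*x + 160) + t*(24*x^2 + 208*x + 128)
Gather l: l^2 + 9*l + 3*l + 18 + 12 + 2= l^2 + 12*l + 32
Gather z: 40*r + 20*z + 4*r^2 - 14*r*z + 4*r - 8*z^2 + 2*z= 4*r^2 + 44*r - 8*z^2 + z*(22 - 14*r)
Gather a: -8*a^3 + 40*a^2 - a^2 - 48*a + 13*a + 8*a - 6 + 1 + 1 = -8*a^3 + 39*a^2 - 27*a - 4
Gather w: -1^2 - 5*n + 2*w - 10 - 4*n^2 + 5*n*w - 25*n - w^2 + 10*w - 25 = -4*n^2 - 30*n - w^2 + w*(5*n + 12) - 36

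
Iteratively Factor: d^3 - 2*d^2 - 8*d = (d - 4)*(d^2 + 2*d) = d*(d - 4)*(d + 2)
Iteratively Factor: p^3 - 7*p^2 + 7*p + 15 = (p + 1)*(p^2 - 8*p + 15) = (p - 3)*(p + 1)*(p - 5)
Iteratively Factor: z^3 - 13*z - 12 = (z + 1)*(z^2 - z - 12) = (z - 4)*(z + 1)*(z + 3)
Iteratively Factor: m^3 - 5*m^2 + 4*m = (m - 1)*(m^2 - 4*m) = (m - 4)*(m - 1)*(m)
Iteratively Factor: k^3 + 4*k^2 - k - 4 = (k + 1)*(k^2 + 3*k - 4) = (k - 1)*(k + 1)*(k + 4)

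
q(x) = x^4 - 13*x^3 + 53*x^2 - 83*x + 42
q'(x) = 4*x^3 - 39*x^2 + 106*x - 83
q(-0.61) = 115.44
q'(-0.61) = -163.08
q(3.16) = -1.54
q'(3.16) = -11.26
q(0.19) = 28.06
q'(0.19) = -64.24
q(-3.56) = 1756.34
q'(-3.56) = -1135.10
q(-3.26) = 1439.19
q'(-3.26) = -981.62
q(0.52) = 11.42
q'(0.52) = -37.86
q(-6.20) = 7169.82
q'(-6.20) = -3192.67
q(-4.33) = 2801.98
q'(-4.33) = -1597.92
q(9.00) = 672.00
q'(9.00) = 628.00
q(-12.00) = 51870.00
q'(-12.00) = -13883.00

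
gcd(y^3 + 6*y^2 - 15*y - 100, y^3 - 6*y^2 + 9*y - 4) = y - 4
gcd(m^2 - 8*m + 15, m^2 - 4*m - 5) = m - 5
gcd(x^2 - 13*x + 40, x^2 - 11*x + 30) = x - 5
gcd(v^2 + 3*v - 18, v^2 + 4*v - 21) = v - 3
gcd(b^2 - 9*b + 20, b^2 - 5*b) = b - 5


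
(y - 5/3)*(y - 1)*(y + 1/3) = y^3 - 7*y^2/3 + 7*y/9 + 5/9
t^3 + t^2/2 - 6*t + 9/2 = (t - 3/2)*(t - 1)*(t + 3)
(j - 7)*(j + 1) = j^2 - 6*j - 7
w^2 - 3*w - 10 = (w - 5)*(w + 2)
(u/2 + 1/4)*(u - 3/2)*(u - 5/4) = u^3/2 - 9*u^2/8 + u/4 + 15/32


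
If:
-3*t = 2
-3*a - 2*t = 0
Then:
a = 4/9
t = -2/3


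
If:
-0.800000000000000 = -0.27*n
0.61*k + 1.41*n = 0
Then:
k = -6.85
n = 2.96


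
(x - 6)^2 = x^2 - 12*x + 36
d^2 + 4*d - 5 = (d - 1)*(d + 5)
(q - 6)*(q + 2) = q^2 - 4*q - 12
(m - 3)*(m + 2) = m^2 - m - 6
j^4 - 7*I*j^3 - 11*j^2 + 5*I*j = j*(j - 5*I)*(j - I)^2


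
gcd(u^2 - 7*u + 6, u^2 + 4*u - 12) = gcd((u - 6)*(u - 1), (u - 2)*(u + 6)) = 1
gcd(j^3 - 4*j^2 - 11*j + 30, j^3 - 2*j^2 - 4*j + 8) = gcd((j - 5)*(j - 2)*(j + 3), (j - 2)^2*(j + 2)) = j - 2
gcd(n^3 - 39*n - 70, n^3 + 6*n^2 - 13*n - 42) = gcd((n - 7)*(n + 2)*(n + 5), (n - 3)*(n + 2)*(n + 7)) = n + 2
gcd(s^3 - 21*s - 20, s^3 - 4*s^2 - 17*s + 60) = s^2 - s - 20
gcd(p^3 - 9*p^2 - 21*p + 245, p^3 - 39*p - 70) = p^2 - 2*p - 35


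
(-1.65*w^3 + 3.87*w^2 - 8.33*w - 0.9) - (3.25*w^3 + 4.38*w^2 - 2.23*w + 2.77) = -4.9*w^3 - 0.51*w^2 - 6.1*w - 3.67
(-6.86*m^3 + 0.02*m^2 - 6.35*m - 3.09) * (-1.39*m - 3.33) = 9.5354*m^4 + 22.816*m^3 + 8.7599*m^2 + 25.4406*m + 10.2897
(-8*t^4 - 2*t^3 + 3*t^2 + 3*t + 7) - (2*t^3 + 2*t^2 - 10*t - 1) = -8*t^4 - 4*t^3 + t^2 + 13*t + 8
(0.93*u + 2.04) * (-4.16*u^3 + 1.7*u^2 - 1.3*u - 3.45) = -3.8688*u^4 - 6.9054*u^3 + 2.259*u^2 - 5.8605*u - 7.038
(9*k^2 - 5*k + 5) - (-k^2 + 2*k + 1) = 10*k^2 - 7*k + 4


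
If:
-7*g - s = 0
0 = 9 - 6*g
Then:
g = 3/2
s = -21/2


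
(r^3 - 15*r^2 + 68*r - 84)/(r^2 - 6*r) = r - 9 + 14/r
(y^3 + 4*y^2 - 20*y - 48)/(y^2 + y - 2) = (y^2 + 2*y - 24)/(y - 1)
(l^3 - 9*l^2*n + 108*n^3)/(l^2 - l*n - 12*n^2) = (l^2 - 12*l*n + 36*n^2)/(l - 4*n)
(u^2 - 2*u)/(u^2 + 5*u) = (u - 2)/(u + 5)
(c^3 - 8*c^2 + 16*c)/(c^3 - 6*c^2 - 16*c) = (-c^2 + 8*c - 16)/(-c^2 + 6*c + 16)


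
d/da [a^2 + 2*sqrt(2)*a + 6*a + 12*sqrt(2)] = 2*a + 2*sqrt(2) + 6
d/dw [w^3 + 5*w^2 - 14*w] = 3*w^2 + 10*w - 14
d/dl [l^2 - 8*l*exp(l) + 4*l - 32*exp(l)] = -8*l*exp(l) + 2*l - 40*exp(l) + 4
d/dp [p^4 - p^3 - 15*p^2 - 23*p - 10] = 4*p^3 - 3*p^2 - 30*p - 23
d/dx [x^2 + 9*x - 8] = 2*x + 9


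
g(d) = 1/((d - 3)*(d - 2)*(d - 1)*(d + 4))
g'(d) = -1/((d - 3)*(d - 2)*(d - 1)*(d + 4)^2) - 1/((d - 3)*(d - 2)*(d - 1)^2*(d + 4)) - 1/((d - 3)*(d - 2)^2*(d - 1)*(d + 4)) - 1/((d - 3)^2*(d - 2)*(d - 1)*(d + 4)) = 2*(-2*d^3 + 3*d^2 + 13*d - 19)/(d^8 - 4*d^7 - 22*d^6 + 128*d^5 - 31*d^4 - 892*d^3 + 2068*d^2 - 1824*d + 576)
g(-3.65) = -0.02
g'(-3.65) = 0.04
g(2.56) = -0.40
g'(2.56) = 0.12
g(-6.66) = 0.00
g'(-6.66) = 0.00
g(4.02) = 0.02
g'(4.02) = -0.04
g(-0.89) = -0.02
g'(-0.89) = -0.01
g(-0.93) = -0.01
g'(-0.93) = -0.01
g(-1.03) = -0.01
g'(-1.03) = -0.01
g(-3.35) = -0.01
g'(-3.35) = 0.01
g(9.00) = 0.00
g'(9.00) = 0.00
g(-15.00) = 0.00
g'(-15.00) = 0.00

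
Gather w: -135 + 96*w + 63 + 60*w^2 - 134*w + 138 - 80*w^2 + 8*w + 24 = -20*w^2 - 30*w + 90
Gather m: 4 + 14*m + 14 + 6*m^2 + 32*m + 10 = 6*m^2 + 46*m + 28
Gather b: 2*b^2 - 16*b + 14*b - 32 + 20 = 2*b^2 - 2*b - 12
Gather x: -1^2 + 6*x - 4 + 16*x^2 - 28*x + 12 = 16*x^2 - 22*x + 7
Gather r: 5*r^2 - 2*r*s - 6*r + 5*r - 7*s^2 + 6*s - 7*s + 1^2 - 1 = 5*r^2 + r*(-2*s - 1) - 7*s^2 - s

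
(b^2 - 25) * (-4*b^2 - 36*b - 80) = -4*b^4 - 36*b^3 + 20*b^2 + 900*b + 2000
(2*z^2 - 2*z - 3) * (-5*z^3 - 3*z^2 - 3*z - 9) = -10*z^5 + 4*z^4 + 15*z^3 - 3*z^2 + 27*z + 27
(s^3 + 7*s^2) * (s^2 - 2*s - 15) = s^5 + 5*s^4 - 29*s^3 - 105*s^2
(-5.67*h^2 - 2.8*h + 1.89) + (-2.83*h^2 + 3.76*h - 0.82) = -8.5*h^2 + 0.96*h + 1.07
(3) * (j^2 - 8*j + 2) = 3*j^2 - 24*j + 6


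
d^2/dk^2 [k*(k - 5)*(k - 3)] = 6*k - 16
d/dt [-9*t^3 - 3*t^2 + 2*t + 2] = -27*t^2 - 6*t + 2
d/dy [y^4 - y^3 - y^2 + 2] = y*(4*y^2 - 3*y - 2)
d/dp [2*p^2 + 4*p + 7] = 4*p + 4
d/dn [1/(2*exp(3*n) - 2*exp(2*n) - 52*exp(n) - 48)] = (-3*exp(2*n)/2 + exp(n) + 13)*exp(n)/(-exp(3*n) + exp(2*n) + 26*exp(n) + 24)^2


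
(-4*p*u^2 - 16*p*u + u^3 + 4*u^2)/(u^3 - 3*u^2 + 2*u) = (-4*p*u - 16*p + u^2 + 4*u)/(u^2 - 3*u + 2)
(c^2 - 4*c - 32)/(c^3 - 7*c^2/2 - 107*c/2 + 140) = 2*(c + 4)/(2*c^2 + 9*c - 35)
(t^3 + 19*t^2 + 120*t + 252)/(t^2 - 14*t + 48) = (t^3 + 19*t^2 + 120*t + 252)/(t^2 - 14*t + 48)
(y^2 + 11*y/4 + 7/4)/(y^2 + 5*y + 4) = (y + 7/4)/(y + 4)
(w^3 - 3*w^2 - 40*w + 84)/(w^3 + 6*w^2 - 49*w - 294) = (w - 2)/(w + 7)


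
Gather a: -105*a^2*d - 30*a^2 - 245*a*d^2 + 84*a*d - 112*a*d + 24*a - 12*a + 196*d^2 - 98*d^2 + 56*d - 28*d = a^2*(-105*d - 30) + a*(-245*d^2 - 28*d + 12) + 98*d^2 + 28*d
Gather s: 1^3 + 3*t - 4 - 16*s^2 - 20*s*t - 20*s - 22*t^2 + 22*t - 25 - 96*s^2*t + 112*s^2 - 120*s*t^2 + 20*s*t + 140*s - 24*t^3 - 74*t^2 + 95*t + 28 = s^2*(96 - 96*t) + s*(120 - 120*t^2) - 24*t^3 - 96*t^2 + 120*t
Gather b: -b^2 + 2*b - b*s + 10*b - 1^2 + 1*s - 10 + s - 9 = -b^2 + b*(12 - s) + 2*s - 20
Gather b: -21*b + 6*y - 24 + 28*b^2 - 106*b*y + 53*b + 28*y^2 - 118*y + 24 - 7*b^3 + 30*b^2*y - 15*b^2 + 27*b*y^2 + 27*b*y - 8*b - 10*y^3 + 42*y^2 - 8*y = -7*b^3 + b^2*(30*y + 13) + b*(27*y^2 - 79*y + 24) - 10*y^3 + 70*y^2 - 120*y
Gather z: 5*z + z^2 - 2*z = z^2 + 3*z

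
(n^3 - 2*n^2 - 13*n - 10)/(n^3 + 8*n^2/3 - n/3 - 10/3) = 3*(n^2 - 4*n - 5)/(3*n^2 + 2*n - 5)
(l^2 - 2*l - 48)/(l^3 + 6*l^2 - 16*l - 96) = (l - 8)/(l^2 - 16)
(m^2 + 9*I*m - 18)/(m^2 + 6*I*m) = (m + 3*I)/m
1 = 1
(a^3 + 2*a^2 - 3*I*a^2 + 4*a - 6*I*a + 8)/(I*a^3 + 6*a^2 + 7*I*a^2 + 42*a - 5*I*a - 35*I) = -(I*a^3 + a^2*(3 + 2*I) + 2*a*(3 + 2*I) + 8*I)/(a^3 + a^2*(7 - 6*I) - a*(5 + 42*I) - 35)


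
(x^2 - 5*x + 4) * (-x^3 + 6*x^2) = -x^5 + 11*x^4 - 34*x^3 + 24*x^2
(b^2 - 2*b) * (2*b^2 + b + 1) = 2*b^4 - 3*b^3 - b^2 - 2*b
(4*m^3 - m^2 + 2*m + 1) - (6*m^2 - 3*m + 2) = 4*m^3 - 7*m^2 + 5*m - 1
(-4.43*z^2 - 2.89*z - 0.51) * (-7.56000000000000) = 33.4908*z^2 + 21.8484*z + 3.8556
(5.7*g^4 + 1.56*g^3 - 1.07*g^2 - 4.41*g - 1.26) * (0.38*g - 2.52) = 2.166*g^5 - 13.7712*g^4 - 4.3378*g^3 + 1.0206*g^2 + 10.6344*g + 3.1752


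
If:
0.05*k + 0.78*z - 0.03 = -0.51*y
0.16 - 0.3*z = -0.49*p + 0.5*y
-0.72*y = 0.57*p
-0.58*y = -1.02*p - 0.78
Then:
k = 12.31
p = -0.53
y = 0.42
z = -1.02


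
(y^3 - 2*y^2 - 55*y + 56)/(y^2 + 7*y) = y - 9 + 8/y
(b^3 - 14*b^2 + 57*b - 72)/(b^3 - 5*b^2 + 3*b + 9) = (b - 8)/(b + 1)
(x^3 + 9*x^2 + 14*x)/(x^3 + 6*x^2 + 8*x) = (x + 7)/(x + 4)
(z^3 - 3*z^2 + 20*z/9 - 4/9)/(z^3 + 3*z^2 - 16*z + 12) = (z^2 - z + 2/9)/(z^2 + 5*z - 6)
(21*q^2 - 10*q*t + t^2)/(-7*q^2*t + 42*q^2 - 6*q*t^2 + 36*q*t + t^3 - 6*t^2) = (-3*q + t)/(q*t - 6*q + t^2 - 6*t)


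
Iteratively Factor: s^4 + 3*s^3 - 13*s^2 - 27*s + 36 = (s + 3)*(s^3 - 13*s + 12) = (s - 1)*(s + 3)*(s^2 + s - 12) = (s - 1)*(s + 3)*(s + 4)*(s - 3)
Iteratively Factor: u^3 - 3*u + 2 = (u - 1)*(u^2 + u - 2) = (u - 1)^2*(u + 2)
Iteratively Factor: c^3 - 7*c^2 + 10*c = (c - 5)*(c^2 - 2*c) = c*(c - 5)*(c - 2)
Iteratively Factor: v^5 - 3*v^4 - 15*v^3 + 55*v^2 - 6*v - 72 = (v + 1)*(v^4 - 4*v^3 - 11*v^2 + 66*v - 72) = (v + 1)*(v + 4)*(v^3 - 8*v^2 + 21*v - 18) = (v - 3)*(v + 1)*(v + 4)*(v^2 - 5*v + 6) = (v - 3)^2*(v + 1)*(v + 4)*(v - 2)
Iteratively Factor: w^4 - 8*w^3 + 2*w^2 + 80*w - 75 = (w - 5)*(w^3 - 3*w^2 - 13*w + 15) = (w - 5)*(w + 3)*(w^2 - 6*w + 5) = (w - 5)^2*(w + 3)*(w - 1)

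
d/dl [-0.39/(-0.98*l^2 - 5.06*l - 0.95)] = (-0.7644*l - 1.9734)/(0.98*l^2 + 5.06*l + 0.95)^2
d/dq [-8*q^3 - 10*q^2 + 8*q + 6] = -24*q^2 - 20*q + 8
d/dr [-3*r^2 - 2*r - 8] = -6*r - 2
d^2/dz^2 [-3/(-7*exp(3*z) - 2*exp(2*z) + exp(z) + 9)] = 3*((-63*exp(2*z) - 8*exp(z) + 1)*(7*exp(3*z) + 2*exp(2*z) - exp(z) - 9) + 2*(21*exp(2*z) + 4*exp(z) - 1)^2*exp(z))*exp(z)/(7*exp(3*z) + 2*exp(2*z) - exp(z) - 9)^3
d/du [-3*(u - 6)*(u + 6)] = -6*u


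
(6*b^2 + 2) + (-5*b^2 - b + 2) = b^2 - b + 4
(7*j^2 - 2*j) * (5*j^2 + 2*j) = 35*j^4 + 4*j^3 - 4*j^2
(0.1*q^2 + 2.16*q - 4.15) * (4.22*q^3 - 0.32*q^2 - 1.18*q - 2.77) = 0.422*q^5 + 9.0832*q^4 - 18.3222*q^3 - 1.4978*q^2 - 1.0862*q + 11.4955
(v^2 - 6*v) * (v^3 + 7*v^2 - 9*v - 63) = v^5 + v^4 - 51*v^3 - 9*v^2 + 378*v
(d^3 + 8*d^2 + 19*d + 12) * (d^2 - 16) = d^5 + 8*d^4 + 3*d^3 - 116*d^2 - 304*d - 192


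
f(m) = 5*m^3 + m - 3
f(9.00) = 3651.00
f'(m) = 15*m^2 + 1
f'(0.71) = 8.56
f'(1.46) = 32.97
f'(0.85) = 11.84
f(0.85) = 0.92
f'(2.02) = 62.21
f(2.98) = 132.30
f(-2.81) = -116.75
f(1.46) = 14.02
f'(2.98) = 134.21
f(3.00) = 135.00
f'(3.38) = 172.37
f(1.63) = 20.28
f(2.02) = 40.23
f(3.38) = 193.45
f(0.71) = -0.50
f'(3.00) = 136.00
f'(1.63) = 40.85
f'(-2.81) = 119.44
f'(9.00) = 1216.00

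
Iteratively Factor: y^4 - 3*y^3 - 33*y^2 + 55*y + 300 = (y - 5)*(y^3 + 2*y^2 - 23*y - 60) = (y - 5)^2*(y^2 + 7*y + 12) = (y - 5)^2*(y + 4)*(y + 3)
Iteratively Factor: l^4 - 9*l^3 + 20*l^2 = (l)*(l^3 - 9*l^2 + 20*l) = l^2*(l^2 - 9*l + 20) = l^2*(l - 5)*(l - 4)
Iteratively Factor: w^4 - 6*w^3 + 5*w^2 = (w - 1)*(w^3 - 5*w^2) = (w - 5)*(w - 1)*(w^2) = w*(w - 5)*(w - 1)*(w)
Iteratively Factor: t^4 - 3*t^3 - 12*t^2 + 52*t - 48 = (t + 4)*(t^3 - 7*t^2 + 16*t - 12) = (t - 2)*(t + 4)*(t^2 - 5*t + 6) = (t - 2)^2*(t + 4)*(t - 3)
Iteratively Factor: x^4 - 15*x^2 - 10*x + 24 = (x - 4)*(x^3 + 4*x^2 + x - 6) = (x - 4)*(x + 3)*(x^2 + x - 2) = (x - 4)*(x - 1)*(x + 3)*(x + 2)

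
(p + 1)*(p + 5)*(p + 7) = p^3 + 13*p^2 + 47*p + 35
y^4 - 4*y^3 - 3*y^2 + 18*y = y*(y - 3)^2*(y + 2)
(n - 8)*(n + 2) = n^2 - 6*n - 16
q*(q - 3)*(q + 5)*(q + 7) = q^4 + 9*q^3 - q^2 - 105*q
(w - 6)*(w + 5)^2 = w^3 + 4*w^2 - 35*w - 150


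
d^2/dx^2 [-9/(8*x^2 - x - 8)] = 18*(-64*x^2 + 8*x + (16*x - 1)^2 + 64)/(-8*x^2 + x + 8)^3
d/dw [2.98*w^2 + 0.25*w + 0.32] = 5.96*w + 0.25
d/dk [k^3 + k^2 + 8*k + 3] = 3*k^2 + 2*k + 8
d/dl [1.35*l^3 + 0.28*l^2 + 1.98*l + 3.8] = 4.05*l^2 + 0.56*l + 1.98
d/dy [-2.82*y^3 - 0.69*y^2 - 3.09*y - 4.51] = -8.46*y^2 - 1.38*y - 3.09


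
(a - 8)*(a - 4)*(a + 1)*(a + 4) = a^4 - 7*a^3 - 24*a^2 + 112*a + 128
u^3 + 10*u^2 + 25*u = u*(u + 5)^2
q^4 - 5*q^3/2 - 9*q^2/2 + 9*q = q*(q - 3)*(q - 3/2)*(q + 2)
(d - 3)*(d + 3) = d^2 - 9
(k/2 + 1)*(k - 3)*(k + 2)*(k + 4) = k^4/2 + 5*k^3/2 - 2*k^2 - 22*k - 24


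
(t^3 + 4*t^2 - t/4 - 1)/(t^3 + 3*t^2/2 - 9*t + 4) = (t + 1/2)/(t - 2)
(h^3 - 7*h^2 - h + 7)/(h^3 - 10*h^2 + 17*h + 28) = (h - 1)/(h - 4)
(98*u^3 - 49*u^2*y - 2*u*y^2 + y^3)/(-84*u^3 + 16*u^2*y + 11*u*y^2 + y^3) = (-7*u + y)/(6*u + y)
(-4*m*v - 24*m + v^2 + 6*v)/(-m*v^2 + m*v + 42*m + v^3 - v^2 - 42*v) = (-4*m + v)/(-m*v + 7*m + v^2 - 7*v)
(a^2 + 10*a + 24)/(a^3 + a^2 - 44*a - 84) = (a + 4)/(a^2 - 5*a - 14)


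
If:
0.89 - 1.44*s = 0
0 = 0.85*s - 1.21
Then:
No Solution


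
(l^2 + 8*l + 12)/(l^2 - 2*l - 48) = (l + 2)/(l - 8)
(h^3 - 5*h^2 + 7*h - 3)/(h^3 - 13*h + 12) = (h - 1)/(h + 4)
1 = 1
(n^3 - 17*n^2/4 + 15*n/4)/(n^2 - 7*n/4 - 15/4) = n*(4*n - 5)/(4*n + 5)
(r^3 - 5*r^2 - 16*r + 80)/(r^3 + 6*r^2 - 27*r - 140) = (r - 4)/(r + 7)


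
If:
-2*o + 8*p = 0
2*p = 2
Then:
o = 4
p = 1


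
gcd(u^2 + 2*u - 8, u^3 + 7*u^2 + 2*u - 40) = u^2 + 2*u - 8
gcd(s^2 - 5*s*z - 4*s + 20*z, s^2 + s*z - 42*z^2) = 1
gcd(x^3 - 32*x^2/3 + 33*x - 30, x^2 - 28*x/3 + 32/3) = 1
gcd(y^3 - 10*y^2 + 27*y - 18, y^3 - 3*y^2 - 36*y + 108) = y^2 - 9*y + 18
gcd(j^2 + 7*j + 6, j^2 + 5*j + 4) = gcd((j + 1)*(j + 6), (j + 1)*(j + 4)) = j + 1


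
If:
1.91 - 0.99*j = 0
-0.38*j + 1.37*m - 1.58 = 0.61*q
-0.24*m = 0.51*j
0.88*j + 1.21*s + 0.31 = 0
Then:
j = 1.93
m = -4.10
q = -13.00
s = -1.66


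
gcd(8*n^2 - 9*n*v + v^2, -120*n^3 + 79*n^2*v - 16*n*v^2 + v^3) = -8*n + v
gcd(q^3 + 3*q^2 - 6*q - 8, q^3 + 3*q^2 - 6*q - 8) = q^3 + 3*q^2 - 6*q - 8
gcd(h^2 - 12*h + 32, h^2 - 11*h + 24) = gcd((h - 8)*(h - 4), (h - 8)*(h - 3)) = h - 8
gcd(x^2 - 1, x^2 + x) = x + 1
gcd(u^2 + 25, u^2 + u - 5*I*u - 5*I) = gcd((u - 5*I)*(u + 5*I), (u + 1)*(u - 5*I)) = u - 5*I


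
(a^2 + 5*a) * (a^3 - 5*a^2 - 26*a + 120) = a^5 - 51*a^3 - 10*a^2 + 600*a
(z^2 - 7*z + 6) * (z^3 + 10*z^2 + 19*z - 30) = z^5 + 3*z^4 - 45*z^3 - 103*z^2 + 324*z - 180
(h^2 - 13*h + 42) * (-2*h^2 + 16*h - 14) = -2*h^4 + 42*h^3 - 306*h^2 + 854*h - 588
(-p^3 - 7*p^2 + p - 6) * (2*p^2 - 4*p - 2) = -2*p^5 - 10*p^4 + 32*p^3 - 2*p^2 + 22*p + 12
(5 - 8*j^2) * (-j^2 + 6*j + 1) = 8*j^4 - 48*j^3 - 13*j^2 + 30*j + 5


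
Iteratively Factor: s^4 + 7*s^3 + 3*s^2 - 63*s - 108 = (s + 3)*(s^3 + 4*s^2 - 9*s - 36) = (s + 3)*(s + 4)*(s^2 - 9) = (s + 3)^2*(s + 4)*(s - 3)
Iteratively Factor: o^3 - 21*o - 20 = (o - 5)*(o^2 + 5*o + 4) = (o - 5)*(o + 4)*(o + 1)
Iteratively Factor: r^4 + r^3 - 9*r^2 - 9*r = (r)*(r^3 + r^2 - 9*r - 9) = r*(r + 1)*(r^2 - 9) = r*(r - 3)*(r + 1)*(r + 3)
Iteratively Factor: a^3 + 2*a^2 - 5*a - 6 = (a + 1)*(a^2 + a - 6) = (a + 1)*(a + 3)*(a - 2)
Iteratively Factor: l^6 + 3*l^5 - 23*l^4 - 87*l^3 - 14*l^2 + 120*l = (l)*(l^5 + 3*l^4 - 23*l^3 - 87*l^2 - 14*l + 120) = l*(l + 4)*(l^4 - l^3 - 19*l^2 - 11*l + 30) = l*(l - 1)*(l + 4)*(l^3 - 19*l - 30) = l*(l - 5)*(l - 1)*(l + 4)*(l^2 + 5*l + 6) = l*(l - 5)*(l - 1)*(l + 3)*(l + 4)*(l + 2)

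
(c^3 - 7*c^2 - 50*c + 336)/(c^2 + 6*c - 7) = (c^2 - 14*c + 48)/(c - 1)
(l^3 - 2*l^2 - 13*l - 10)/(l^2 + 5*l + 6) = (l^2 - 4*l - 5)/(l + 3)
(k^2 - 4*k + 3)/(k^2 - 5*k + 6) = (k - 1)/(k - 2)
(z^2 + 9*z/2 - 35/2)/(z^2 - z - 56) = (z - 5/2)/(z - 8)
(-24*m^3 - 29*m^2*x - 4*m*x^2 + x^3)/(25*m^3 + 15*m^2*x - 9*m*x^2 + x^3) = (-24*m^2 - 5*m*x + x^2)/(25*m^2 - 10*m*x + x^2)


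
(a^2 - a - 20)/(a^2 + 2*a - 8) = (a - 5)/(a - 2)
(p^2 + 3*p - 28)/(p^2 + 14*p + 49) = (p - 4)/(p + 7)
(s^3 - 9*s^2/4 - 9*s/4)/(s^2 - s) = (4*s^2 - 9*s - 9)/(4*(s - 1))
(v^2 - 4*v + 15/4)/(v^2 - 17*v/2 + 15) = (v - 3/2)/(v - 6)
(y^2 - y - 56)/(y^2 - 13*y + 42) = (y^2 - y - 56)/(y^2 - 13*y + 42)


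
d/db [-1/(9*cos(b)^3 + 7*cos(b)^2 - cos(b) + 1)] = (-27*cos(b)^2 - 14*cos(b) + 1)*sin(b)/(9*cos(b)^3 + 7*cos(b)^2 - cos(b) + 1)^2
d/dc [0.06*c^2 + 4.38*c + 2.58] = 0.12*c + 4.38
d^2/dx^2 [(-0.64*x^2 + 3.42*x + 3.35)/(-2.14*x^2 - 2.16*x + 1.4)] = (-37.241136*x^3 - 80.54532*x^2 - 154.38816*x - 69.50808)/(9.800344*x^6 + 29.675808*x^5 + 10.718832*x^4 - 28.750464*x^3 - 7.01232*x^2 + 12.7008*x - 2.744)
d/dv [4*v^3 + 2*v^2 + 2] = 4*v*(3*v + 1)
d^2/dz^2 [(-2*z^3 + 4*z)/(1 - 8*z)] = 4*(64*z^3 - 24*z^2 + 3*z - 16)/(512*z^3 - 192*z^2 + 24*z - 1)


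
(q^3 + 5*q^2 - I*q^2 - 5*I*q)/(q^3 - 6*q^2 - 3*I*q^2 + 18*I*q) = (q^2 + q*(5 - I) - 5*I)/(q^2 - 3*q*(2 + I) + 18*I)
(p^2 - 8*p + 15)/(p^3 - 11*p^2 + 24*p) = (p - 5)/(p*(p - 8))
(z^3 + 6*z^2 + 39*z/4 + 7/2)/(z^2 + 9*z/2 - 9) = (4*z^3 + 24*z^2 + 39*z + 14)/(2*(2*z^2 + 9*z - 18))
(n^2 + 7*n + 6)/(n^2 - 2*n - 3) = (n + 6)/(n - 3)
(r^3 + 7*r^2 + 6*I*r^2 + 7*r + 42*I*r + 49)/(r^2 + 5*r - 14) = (r^2 + 6*I*r + 7)/(r - 2)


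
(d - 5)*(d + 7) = d^2 + 2*d - 35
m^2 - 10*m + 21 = (m - 7)*(m - 3)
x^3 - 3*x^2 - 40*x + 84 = (x - 7)*(x - 2)*(x + 6)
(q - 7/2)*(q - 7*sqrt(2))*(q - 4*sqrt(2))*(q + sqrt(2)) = q^4 - 10*sqrt(2)*q^3 - 7*q^3/2 + 34*q^2 + 35*sqrt(2)*q^2 - 119*q + 56*sqrt(2)*q - 196*sqrt(2)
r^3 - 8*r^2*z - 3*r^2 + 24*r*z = r*(r - 3)*(r - 8*z)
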